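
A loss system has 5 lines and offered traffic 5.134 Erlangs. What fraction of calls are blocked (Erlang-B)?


B(c,a) = (a^c/c!) / Σ_{k=0}^{c} a^k/k!
a^5/5! = 29.723372
Σ terms (k=0..5): 1.00000 + 5.13400 + 13.17898 + 22.55362 + 28.94758 + 29.72337 = 100.537551
B = 29.723372/100.537551 = 0.295644

Final: 0.295644


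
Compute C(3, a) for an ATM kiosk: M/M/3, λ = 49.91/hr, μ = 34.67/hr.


a = λ/μ = 1.4396; ρ = a/3 = 0.4799
P₀ = 0.225647 (from M/M/c formula)
C(c,a) = [a^c/(c!(1−ρ))]·P₀ = [2.98333/(6·0.5201)]·0.225647
= 0.95593·0.225647 = 0.215704

Final: 0.215704


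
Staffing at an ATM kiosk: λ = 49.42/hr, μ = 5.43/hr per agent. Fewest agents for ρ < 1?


Stability requires cμ > λ ⇔ c > λ/μ.
λ/μ = 49.42/5.43 = 9.1013
Minimum integer c = ⌊9.1013⌋ + 1 = 10
Check: 10·5.43 = 54.30 > 49.42, while 9·5.43 = 48.87 ≤ 49.42

Final: 10 servers


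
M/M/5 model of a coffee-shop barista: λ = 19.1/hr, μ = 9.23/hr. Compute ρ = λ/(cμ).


ρ = λ/(cμ) = 19.1/(5·9.23) = 19.1/46.15 = 0.4139

Final: 0.4139


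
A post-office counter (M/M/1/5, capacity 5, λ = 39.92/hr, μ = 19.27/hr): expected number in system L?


ρ = 39.92/19.27 = 2.0716
L = ρ[1 − (K+1)ρ^K + Kρ^(K+1)] / [(1−ρ)(1−ρ^(K+1))]
Numerator: 2.0716·(1 − 6·38.154353 + 5·79.041088) = 346.538170
Denominator: (-1.0716)·(-78.041088) = 83.629915
L = 346.538170/83.629915 = 4.1437

Final: 4.1437


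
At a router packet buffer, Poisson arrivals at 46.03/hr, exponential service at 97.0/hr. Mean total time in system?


W = 1/(μ−λ) = 1/(97.0 − 46.03) = 1/50.97 = 0.01962 hr

Final: 0.01962 hr


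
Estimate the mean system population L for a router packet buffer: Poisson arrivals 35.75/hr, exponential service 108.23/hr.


ρ = λ/μ = 35.75/108.23 = 0.3303
L = ρ/(1−ρ) = 0.3303/(1 − 0.3303) = 0.3303/0.6697 = 0.4932

Final: 0.4932


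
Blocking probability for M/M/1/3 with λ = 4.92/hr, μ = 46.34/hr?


ρ = λ/μ = 4.92/46.34 = 0.1062
P_K = (1−ρ)ρ^K/(1−ρ^(K+1)) = (0.8938·0.001197)/(1 − 0.0001271)
= 0.001070/0.999873 = 0.001070

Final: 0.001070


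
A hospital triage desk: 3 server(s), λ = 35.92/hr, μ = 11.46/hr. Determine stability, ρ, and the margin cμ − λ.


Total capacity cμ = 3·11.46 = 34.38/hr
ρ = λ/(cμ) = 35.92/34.38 = 1.0448
Stable ⇔ ρ < 1: NO
Spare capacity = cμ − λ = 34.38 − 35.92 = -1.54/hr

Final: ρ = 1.0448; unstable; margin = -1.54/hr


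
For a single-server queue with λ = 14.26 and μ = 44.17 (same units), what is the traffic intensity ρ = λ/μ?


ρ = λ/μ = 14.26/44.17 = 0.3228

Final: 0.3228


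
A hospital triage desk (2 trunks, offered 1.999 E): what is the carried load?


B(2,1.999) = 0.399840 (Erlang-B)
Carried load = a(1 − B) = 1.999·(1 − 0.399840) = 1.999·0.600160 = 1.1997 E

Final: 1.1997 Erlangs


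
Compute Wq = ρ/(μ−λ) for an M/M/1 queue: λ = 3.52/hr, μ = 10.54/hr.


ρ = 3.52/10.54 = 0.3340
Wq = ρ/(μ−λ) = 0.3340/(10.54 − 3.52) = 0.3340/7.02 = 0.04757 hr

Final: 0.04757 hr


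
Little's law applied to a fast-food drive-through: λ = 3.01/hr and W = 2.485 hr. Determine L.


L = λW = 3.01·2.485 = 7.4798

Final: 7.4798


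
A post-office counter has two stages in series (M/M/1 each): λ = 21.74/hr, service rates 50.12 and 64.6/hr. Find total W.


Each node sees arrival rate λ = 21.74/hr (tandem ⇒ throughput preserved).
W₁ = 1/(μ₁−λ) = 1/(50.12−21.74) = 0.03524 hr
W₂ = 1/(μ₂−λ) = 1/(64.6−21.74) = 0.02333 hr
W_total = W₁ + W₂ = 0.03524 + 0.02333 = 0.05857 hr

Final: 0.05857 hr


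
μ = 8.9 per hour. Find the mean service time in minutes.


Mean service time = 1/μ = 1/8.9 hour = 0.11236 hour
In minutes: 0.11236 × 60 = 6.7416 min

Final: 6.7416 min


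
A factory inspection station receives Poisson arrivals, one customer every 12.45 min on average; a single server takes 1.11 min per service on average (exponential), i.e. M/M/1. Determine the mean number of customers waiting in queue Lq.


λ = 60/12.45 = 4.8193 /hr
μ = 60/1.11 = 54.0541 /hr
ρ = λ/μ = 4.8193/54.0541 = 0.08916
Lq = ρ²/(1−ρ) = 0.007949/0.9108 = 0.008727

Final: 0.008727


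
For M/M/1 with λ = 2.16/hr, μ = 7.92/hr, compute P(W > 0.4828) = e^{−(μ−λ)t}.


W ~ Exponential(μ−λ) for M/M/1.
μ − λ = 7.92 − 2.16 = 5.7600
P(W > t) = e^{−(μ−λ)t} = e^{−2.7809} = 0.061981

Final: 0.061981


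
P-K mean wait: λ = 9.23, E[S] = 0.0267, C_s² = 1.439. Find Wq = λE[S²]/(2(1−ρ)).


ρ = λ·E[S] = 9.23·0.0267 = 0.2464
E[S²] = E[S]²(1+C_s²) = 0.0267²·(1+1.439) = 0.001739
Wq = λ·E[S²]/(2(1−ρ)) = 9.23·0.001739/(2·0.7536) = 0.01065 hr

Final: 0.01065 hr


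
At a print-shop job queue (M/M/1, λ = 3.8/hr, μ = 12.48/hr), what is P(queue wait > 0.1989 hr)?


ρ = 3.8/12.48 = 0.3045
P(Wq > t) = ρ·e^{−(μ−λ)t} = 0.3045·e^{−1.7265}
= 0.3045·0.177915 = 0.054173

Final: 0.054173


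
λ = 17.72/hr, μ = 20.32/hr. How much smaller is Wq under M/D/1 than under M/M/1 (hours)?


ρ = 17.72/20.32 = 0.8720
Wq(M/M/1) = ρ/(μ−λ) = 0.8720/2.60 = 0.33540 hr
Wq(M/D/1) = ρ/(2(μ−λ)) = 0.16770 hr
Savings = 0.33540 − 0.16770 = 0.16770 hr

Final: 0.16770 hr


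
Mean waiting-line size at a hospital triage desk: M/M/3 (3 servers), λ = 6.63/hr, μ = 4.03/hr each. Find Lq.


a = λ/μ = 1.6452; ρ = a/3 = 0.5484
P₀ = 0.177251
Lq = P₀·a^c·ρ / (c!·(1−ρ)²) = 0.177251·4.45272·0.5484/(6·0.20395)
= 0.35369

Final: 0.35369


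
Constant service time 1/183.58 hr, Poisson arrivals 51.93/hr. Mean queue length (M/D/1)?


ρ = 51.93/183.58 = 0.2829
M/D/1: Lq = ρ²/(2(1−ρ)) = 0.08002/(2·0.7171) = 0.05579

Final: 0.05579


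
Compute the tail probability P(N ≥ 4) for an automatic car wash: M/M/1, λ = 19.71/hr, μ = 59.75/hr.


ρ = 19.71/59.75 = 0.3299
P(N ≥ n) = ρ^n = 0.3299^4 = 0.011841

Final: 0.011841


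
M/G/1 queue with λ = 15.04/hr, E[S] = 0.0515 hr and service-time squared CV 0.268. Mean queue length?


ρ = λ·E[S] = 15.04·0.0515 = 0.7746
Lq = ρ²(1+C_s²)/(2(1−ρ)) = 0.5999·(1+0.268)/(2·0.2254)
= 0.5999·1.2680/0.4509 = 1.68721

Final: 1.68721


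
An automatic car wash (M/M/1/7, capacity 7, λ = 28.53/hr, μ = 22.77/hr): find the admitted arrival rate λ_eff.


ρ = 1.2530; P_K = (1−ρ)ρ^7/(1−ρ^8) = 0.241679
λ_eff = λ(1 − P_K) = 28.53·(1 − 0.241679) = 28.53·0.758321 = 21.6349 /hr

Final: 21.6349 /hr


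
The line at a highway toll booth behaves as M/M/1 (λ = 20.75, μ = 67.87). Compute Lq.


ρ = 20.75/67.87 = 0.3057
Lq = ρ²/(1−ρ) = 0.09347/0.6943 = 0.1346

Final: 0.1346


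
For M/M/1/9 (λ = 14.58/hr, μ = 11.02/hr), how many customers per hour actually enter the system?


ρ = 1.3230; P_K = (1−ρ)ρ^9/(1−ρ^10) = 0.259990
λ_eff = λ(1 − P_K) = 14.58·(1 − 0.259990) = 14.58·0.740010 = 10.7893 /hr

Final: 10.7893 /hr


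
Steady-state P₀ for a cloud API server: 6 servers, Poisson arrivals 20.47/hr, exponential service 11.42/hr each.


a = λ/μ = 20.47/11.42 = 1.7925; ρ = a/c = 0.2987
Σ_{k=0}^{5} a^k/k! (terms k=0..5) = 1.00000 + 1.79247 + 1.60647 + 0.95985 + 0.43013 + 0.15420 = 5.94312
Tail: a^6/(6!(1−ρ)) = 33.16732/(720·0.7013) = 0.06569
P₀ = 1/(5.94312 + 0.06569) = 1/6.00881 = 0.166422

Final: 0.166422


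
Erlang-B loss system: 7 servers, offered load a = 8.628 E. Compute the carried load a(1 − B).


B(7,8.628) = 0.342421 (Erlang-B)
Carried load = a(1 − B) = 8.628·(1 − 0.342421) = 8.628·0.657579 = 5.6736 E

Final: 5.6736 Erlangs


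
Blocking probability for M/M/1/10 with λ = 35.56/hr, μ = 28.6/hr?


ρ = λ/μ = 35.56/28.6 = 1.2434
P_K = (1−ρ)ρ^K/(1−ρ^(K+1)) = (-0.2434·8.829929)/(1 − 10.978750)
= -2.148822/-9.978750 = 0.215340

Final: 0.215340


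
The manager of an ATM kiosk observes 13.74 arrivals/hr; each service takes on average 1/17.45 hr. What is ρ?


ρ = λ/μ = 13.74/17.45 = 0.7874

Final: 0.7874


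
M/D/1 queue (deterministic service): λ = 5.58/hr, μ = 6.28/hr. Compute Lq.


ρ = 5.58/6.28 = 0.8885
M/D/1: Lq = ρ²/(2(1−ρ)) = 0.7895/(2·0.1115) = 3.54145

Final: 3.54145


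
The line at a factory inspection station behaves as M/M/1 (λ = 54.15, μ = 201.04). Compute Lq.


ρ = 54.15/201.04 = 0.2693
Lq = ρ²/(1−ρ) = 0.07255/0.7307 = 0.09929

Final: 0.09929


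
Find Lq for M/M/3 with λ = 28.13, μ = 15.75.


a = λ/μ = 1.7860; ρ = a/3 = 0.5953
P₀ = 0.148643
Lq = P₀·a^c·ρ / (c!·(1−ρ)²) = 0.148643·5.69728·0.5953/(6·0.16375)
= 0.51316

Final: 0.51316


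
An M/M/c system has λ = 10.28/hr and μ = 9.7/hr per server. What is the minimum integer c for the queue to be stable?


Stability requires cμ > λ ⇔ c > λ/μ.
λ/μ = 10.28/9.7 = 1.0598
Minimum integer c = ⌊1.0598⌋ + 1 = 2
Check: 2·9.7 = 19.40 > 10.28, while 1·9.7 = 9.70 ≤ 10.28

Final: 2 servers


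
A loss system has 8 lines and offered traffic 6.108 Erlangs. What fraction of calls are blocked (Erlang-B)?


B(c,a) = (a^c/c!) / Σ_{k=0}^{c} a^k/k!
a^8/8! = 48.047600
Σ terms (k=0..8): 1.00000 + 6.10800 + 18.65383 + 37.97920 + 57.99424 + 70.84577 + 72.12099 + 62.93071 + 48.04760 = 375.680345
B = 48.047600/375.680345 = 0.127895

Final: 0.127895


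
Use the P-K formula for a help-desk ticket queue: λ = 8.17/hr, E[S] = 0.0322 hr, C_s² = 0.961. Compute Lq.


ρ = λ·E[S] = 8.17·0.0322 = 0.2631
Lq = ρ²(1+C_s²)/(2(1−ρ)) = 0.06921·(1+0.961)/(2·0.7369)
= 0.06921·1.9610/1.4739 = 0.09208

Final: 0.09208


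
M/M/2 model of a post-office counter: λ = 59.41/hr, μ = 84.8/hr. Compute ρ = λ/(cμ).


ρ = λ/(cμ) = 59.41/(2·84.8) = 59.41/169.60 = 0.3503

Final: 0.3503


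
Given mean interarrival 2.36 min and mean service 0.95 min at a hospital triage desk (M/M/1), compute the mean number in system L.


λ = 60/2.36 = 25.4237 /hr
μ = 60/0.95 = 63.1579 /hr
ρ = λ/μ = 25.4237/63.1579 = 0.4025
L = ρ/(1−ρ) = 0.4025/0.5975 = 0.6738

Final: 0.6738


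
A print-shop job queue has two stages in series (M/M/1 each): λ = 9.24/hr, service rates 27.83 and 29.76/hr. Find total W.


Each node sees arrival rate λ = 9.24/hr (tandem ⇒ throughput preserved).
W₁ = 1/(μ₁−λ) = 1/(27.83−9.24) = 0.05379 hr
W₂ = 1/(μ₂−λ) = 1/(29.76−9.24) = 0.04873 hr
W_total = W₁ + W₂ = 0.05379 + 0.04873 = 0.10253 hr

Final: 0.10253 hr


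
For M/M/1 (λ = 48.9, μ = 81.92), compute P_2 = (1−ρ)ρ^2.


ρ = 48.9/81.92 = 0.5969
P_n = (1−ρ)·ρ^n = (1 − 0.5969)·0.5969^2 = 0.4031·0.356318 = 0.143623

Final: 0.143623


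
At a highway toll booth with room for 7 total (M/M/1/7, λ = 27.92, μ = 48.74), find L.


ρ = 27.92/48.74 = 0.5728
L = ρ[1 − (K+1)ρ^K + Kρ^(K+1)] / [(1−ρ)(1−ρ^(K+1))]
Numerator: 0.5728·(1 − 8·0.020240 + 7·0.011594) = 0.526573
Denominator: (0.4272)·(0.988406) = 0.422212
L = 0.526573/0.422212 = 1.2472

Final: 1.2472


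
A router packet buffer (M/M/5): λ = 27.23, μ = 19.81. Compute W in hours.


a = 1.3746; ρ = 0.2749; P₀ = 0.252700
Lq = P₀·a^c·ρ/(c!(1−ρ)²) = 0.005403
Wq = Lq/λ = 0.005403/27.23 = 0.0001984 hr
W = Wq + 1/μ = 0.0001984 + 0.05048 = 0.05068 hr

Final: 0.05068 hr


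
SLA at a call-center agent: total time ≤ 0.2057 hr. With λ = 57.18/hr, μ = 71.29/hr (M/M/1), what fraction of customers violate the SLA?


W ~ Exponential(μ−λ) for M/M/1.
μ − λ = 71.29 − 57.18 = 14.1100
P(W > t) = e^{−(μ−λ)t} = e^{−2.9024} = 0.054890

Final: 0.054890


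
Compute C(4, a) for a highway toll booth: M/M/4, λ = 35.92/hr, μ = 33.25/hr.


a = λ/μ = 1.0803; ρ = a/4 = 0.2701
P₀ = 0.338788 (from M/M/c formula)
C(c,a) = [a^c/(c!(1−ρ))]·P₀ = [1.36201/(24·0.7299)]·0.338788
= 0.07775·0.338788 = 0.026340

Final: 0.026340


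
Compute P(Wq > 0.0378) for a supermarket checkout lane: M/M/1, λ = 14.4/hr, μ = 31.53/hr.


ρ = 14.4/31.53 = 0.4567
P(Wq > t) = ρ·e^{−(μ−λ)t} = 0.4567·e^{−0.6475}
= 0.4567·0.523345 = 0.239016

Final: 0.239016


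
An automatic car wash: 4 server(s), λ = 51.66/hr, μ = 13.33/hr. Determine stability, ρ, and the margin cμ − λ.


Total capacity cμ = 4·13.33 = 53.32/hr
ρ = λ/(cμ) = 51.66/53.32 = 0.9689
Stable ⇔ ρ < 1: YES
Spare capacity = cμ − λ = 53.32 − 51.66 = 1.66/hr

Final: ρ = 0.9689; stable; margin = 1.66/hr


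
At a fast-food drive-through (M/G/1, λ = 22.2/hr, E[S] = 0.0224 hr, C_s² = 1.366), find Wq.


ρ = λ·E[S] = 22.2·0.0224 = 0.4973
E[S²] = E[S]²(1+C_s²) = 0.0224²·(1+1.366) = 0.001187
Wq = λ·E[S²]/(2(1−ρ)) = 22.2·0.001187/(2·0.5027) = 0.02621 hr

Final: 0.02621 hr


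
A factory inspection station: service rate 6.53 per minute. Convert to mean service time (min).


Mean service time = 1/μ = 1/6.53 minute = 0.15314 minute
In minutes: 0.15314 × 1 = 0.1531 min

Final: 0.1531 min


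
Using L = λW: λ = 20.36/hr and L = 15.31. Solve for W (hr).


W = L/λ = 15.31/20.36 = 0.7520 hr

Final: 0.7520 hr


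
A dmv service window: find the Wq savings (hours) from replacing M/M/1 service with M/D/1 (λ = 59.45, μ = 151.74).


ρ = 59.45/151.74 = 0.3918
Wq(M/M/1) = ρ/(μ−λ) = 0.3918/92.29 = 0.004245 hr
Wq(M/D/1) = ρ/(2(μ−λ)) = 0.002123 hr
Savings = 0.004245 − 0.002123 = 0.002123 hr

Final: 0.002123 hr


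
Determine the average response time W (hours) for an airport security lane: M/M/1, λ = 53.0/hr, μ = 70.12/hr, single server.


W = 1/(μ−λ) = 1/(70.12 − 53.0) = 1/17.12 = 0.05841 hr

Final: 0.05841 hr


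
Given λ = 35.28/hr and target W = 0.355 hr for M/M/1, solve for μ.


W = 1/(μ−λ) ⇒ μ − λ = 1/W = 1/0.355 = 2.8169
μ = λ + 1/W = 35.28 + 2.8169 = 38.0969 per hr

Final: 38.0969 /hr


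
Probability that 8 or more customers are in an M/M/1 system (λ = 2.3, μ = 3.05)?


ρ = 2.3/3.05 = 0.7541
P(N ≥ n) = ρ^n = 0.7541^8 = 0.104574

Final: 0.104574


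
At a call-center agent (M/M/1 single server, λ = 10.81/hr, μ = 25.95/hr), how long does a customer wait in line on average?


ρ = 10.81/25.95 = 0.4166
Wq = ρ/(μ−λ) = 0.4166/(25.95 − 10.81) = 0.4166/15.14 = 0.02751 hr

Final: 0.02751 hr


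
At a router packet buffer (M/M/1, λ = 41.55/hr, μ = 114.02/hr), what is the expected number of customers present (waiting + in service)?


ρ = λ/μ = 41.55/114.02 = 0.3644
L = ρ/(1−ρ) = 0.3644/(1 − 0.3644) = 0.3644/0.6356 = 0.5733

Final: 0.5733


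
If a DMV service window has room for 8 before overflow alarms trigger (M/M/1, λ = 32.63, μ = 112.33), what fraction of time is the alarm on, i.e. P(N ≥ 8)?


ρ = 32.63/112.33 = 0.2905
P(N ≥ n) = ρ^n = 0.2905^8 = 0.00005070

Final: 0.00005070


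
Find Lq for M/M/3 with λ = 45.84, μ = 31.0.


a = λ/μ = 1.4787; ρ = a/3 = 0.4929
P₀ = 0.215764
Lq = P₀·a^c·ρ / (c!·(1−ρ)²) = 0.215764·3.23332·0.4929/(6·0.25715)
= 0.22287

Final: 0.22287


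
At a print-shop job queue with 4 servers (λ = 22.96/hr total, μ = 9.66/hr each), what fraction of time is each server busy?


ρ = λ/(cμ) = 22.96/(4·9.66) = 22.96/38.64 = 0.5942

Final: 0.5942


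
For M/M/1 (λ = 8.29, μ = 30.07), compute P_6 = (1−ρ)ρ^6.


ρ = 8.29/30.07 = 0.2757
P_n = (1−ρ)·ρ^n = (1 − 0.2757)·0.2757^6 = 0.7243·0.0004391 = 0.0003180

Final: 0.0003180


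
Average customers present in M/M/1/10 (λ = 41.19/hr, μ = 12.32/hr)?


ρ = 41.19/12.32 = 3.3433
L = ρ[1 − (K+1)ρ^K + Kρ^(K+1)] / [(1−ρ)(1−ρ^(K+1))]
Numerator: 3.3433·(1 − 11·174506.191859 + 10·583434.256709) = 13088441.644429
Denominator: (-2.3433)·(-583433.256709) = 1367184.912435
L = 13088441.644429/1367184.912435 = 9.5733

Final: 9.5733


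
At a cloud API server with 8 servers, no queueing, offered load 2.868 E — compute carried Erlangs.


B(8,2.868) = 0.006468 (Erlang-B)
Carried load = a(1 − B) = 2.868·(1 − 0.006468) = 2.868·0.993532 = 2.8494 E

Final: 2.8494 Erlangs


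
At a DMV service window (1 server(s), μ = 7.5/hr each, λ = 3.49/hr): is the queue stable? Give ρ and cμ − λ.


Total capacity cμ = 1·7.5 = 7.50/hr
ρ = λ/(cμ) = 3.49/7.50 = 0.4653
Stable ⇔ ρ < 1: YES
Spare capacity = cμ − λ = 7.50 − 3.49 = 4.01/hr

Final: ρ = 0.4653; stable; margin = 4.01/hr


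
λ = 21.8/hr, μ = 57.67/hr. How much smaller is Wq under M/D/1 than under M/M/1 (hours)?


ρ = 21.8/57.67 = 0.3780
Wq(M/M/1) = ρ/(μ−λ) = 0.3780/35.87 = 0.01054 hr
Wq(M/D/1) = ρ/(2(μ−λ)) = 0.005269 hr
Savings = 0.01054 − 0.005269 = 0.005269 hr

Final: 0.005269 hr


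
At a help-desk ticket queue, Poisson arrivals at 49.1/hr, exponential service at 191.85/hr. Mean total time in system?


W = 1/(μ−λ) = 1/(191.85 − 49.1) = 1/142.75 = 0.007005 hr

Final: 0.007005 hr


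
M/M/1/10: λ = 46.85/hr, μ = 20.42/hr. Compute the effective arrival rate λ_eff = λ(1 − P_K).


ρ = 2.2943; P_K = (1−ρ)ρ^10/(1−ρ^11) = 0.564202
λ_eff = λ(1 − P_K) = 46.85·(1 − 0.564202) = 46.85·0.435798 = 20.4171 /hr

Final: 20.4171 /hr


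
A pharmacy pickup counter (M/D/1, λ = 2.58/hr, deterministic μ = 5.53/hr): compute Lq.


ρ = 2.58/5.53 = 0.4665
M/D/1: Lq = ρ²/(2(1−ρ)) = 0.2177/(2·0.5335) = 0.20402

Final: 0.20402


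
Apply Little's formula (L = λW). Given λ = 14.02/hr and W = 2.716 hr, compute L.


L = λW = 14.02·2.716 = 38.0783

Final: 38.0783


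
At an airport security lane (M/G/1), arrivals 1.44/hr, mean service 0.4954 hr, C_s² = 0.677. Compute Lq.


ρ = λ·E[S] = 1.44·0.4954 = 0.7134
Lq = ρ²(1+C_s²)/(2(1−ρ)) = 0.5089·(1+0.677)/(2·0.2866)
= 0.5089·1.6770/0.5732 = 1.48877

Final: 1.48877


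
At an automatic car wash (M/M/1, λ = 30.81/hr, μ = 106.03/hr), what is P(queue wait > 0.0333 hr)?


ρ = 30.81/106.03 = 0.2906
P(Wq > t) = ρ·e^{−(μ−λ)t} = 0.2906·e^{−2.5048}
= 0.2906·0.081690 = 0.023737

Final: 0.023737


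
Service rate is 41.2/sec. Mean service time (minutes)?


Mean service time = 1/μ = 1/41.2 second = 0.02427 second
In minutes: 0.02427 × 0.0166667 = 0.0004045 min

Final: 0.0004045 min


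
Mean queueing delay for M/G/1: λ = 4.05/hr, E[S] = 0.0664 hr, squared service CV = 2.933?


ρ = λ·E[S] = 4.05·0.0664 = 0.2689
E[S²] = E[S]²(1+C_s²) = 0.0664²·(1+2.933) = 0.017340
Wq = λ·E[S²]/(2(1−ρ)) = 4.05·0.017340/(2·0.7311) = 0.04803 hr

Final: 0.04803 hr


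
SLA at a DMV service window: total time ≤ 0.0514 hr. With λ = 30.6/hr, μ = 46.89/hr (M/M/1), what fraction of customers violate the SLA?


W ~ Exponential(μ−λ) for M/M/1.
μ − λ = 46.89 − 30.6 = 16.2900
P(W > t) = e^{−(μ−λ)t} = e^{−0.8373} = 0.432875

Final: 0.432875


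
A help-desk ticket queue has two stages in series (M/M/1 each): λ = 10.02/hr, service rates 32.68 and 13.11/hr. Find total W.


Each node sees arrival rate λ = 10.02/hr (tandem ⇒ throughput preserved).
W₁ = 1/(μ₁−λ) = 1/(32.68−10.02) = 0.04413 hr
W₂ = 1/(μ₂−λ) = 1/(13.11−10.02) = 0.32362 hr
W_total = W₁ + W₂ = 0.04413 + 0.32362 = 0.36776 hr

Final: 0.36776 hr


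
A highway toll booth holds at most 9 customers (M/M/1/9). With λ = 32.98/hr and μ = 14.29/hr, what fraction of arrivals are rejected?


ρ = λ/μ = 32.98/14.29 = 2.3079
P_K = (1−ρ)ρ^K/(1−ρ^(K+1)) = (-1.3079·1857.658173)/(1 − 4287.303467)
= -2429.645294/-4286.303467 = 0.566839

Final: 0.566839


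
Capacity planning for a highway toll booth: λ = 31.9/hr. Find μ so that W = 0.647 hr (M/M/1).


W = 1/(μ−λ) ⇒ μ − λ = 1/W = 1/0.647 = 1.5456
μ = λ + 1/W = 31.9 + 1.5456 = 33.4456 per hr

Final: 33.4456 /hr


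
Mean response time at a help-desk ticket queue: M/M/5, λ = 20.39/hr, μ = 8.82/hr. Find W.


a = 2.3118; ρ = 0.4624; P₀ = 0.097497
Lq = P₀·a^c·ρ/(c!(1−ρ)²) = 0.08581
Wq = Lq/λ = 0.08581/20.39 = 0.004209 hr
W = Wq + 1/μ = 0.004209 + 0.11338 = 0.11759 hr

Final: 0.11759 hr


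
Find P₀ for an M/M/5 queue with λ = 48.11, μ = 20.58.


a = λ/μ = 48.11/20.58 = 2.3377; ρ = a/c = 0.4675
Σ_{k=0}^{4} a^k/k! (terms k=0..4) = 1.00000 + 2.33771 + 2.73244 + 2.12921 + 1.24437 = 9.44372
Tail: a^5/(5!(1−ρ)) = 69.81519/(120·0.5325) = 1.09265
P₀ = 1/(9.44372 + 1.09265) = 1/10.53638 = 0.094909

Final: 0.094909


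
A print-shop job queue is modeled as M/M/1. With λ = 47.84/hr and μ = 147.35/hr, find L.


ρ = λ/μ = 47.84/147.35 = 0.3247
L = ρ/(1−ρ) = 0.3247/(1 − 0.3247) = 0.3247/0.6753 = 0.4808

Final: 0.4808


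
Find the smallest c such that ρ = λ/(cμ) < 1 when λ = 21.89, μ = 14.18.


Stability requires cμ > λ ⇔ c > λ/μ.
λ/μ = 21.89/14.18 = 1.5437
Minimum integer c = ⌊1.5437⌋ + 1 = 2
Check: 2·14.18 = 28.36 > 21.89, while 1·14.18 = 14.18 ≤ 21.89

Final: 2 servers


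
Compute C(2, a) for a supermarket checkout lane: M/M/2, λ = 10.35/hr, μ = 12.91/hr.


a = λ/μ = 0.8017; ρ = a/2 = 0.4009
P₀ = 0.427703 (from M/M/c formula)
C(c,a) = [a^c/(c!(1−ρ))]·P₀ = [0.64273/(2·0.5991)]·0.427703
= 0.53637·0.427703 = 0.229407

Final: 0.229407


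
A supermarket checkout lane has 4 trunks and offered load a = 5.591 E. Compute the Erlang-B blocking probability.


B(c,a) = (a^c/c!) / Σ_{k=0}^{c} a^k/k!
a^4/4! = 40.714277
Σ terms (k=0..4): 1.00000 + 5.59100 + 15.62964 + 29.12844 + 40.71428 = 92.063358
B = 40.714277/92.063358 = 0.442242

Final: 0.442242


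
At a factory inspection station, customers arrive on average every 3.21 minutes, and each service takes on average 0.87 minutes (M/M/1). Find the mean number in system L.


λ = 60/3.21 = 18.6916 /hr
μ = 60/0.87 = 68.9655 /hr
ρ = λ/μ = 18.6916/68.9655 = 0.2710
L = ρ/(1−ρ) = 0.2710/0.7290 = 0.3718

Final: 0.3718


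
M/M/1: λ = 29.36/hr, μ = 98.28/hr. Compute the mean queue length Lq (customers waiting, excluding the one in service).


ρ = 29.36/98.28 = 0.2987
Lq = ρ²/(1−ρ) = 0.08924/0.7013 = 0.1273

Final: 0.1273


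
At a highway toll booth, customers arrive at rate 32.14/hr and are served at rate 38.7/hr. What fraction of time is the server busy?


ρ = λ/μ = 32.14/38.7 = 0.8305

Final: 0.8305


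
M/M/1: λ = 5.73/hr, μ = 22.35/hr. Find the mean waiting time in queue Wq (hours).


ρ = 5.73/22.35 = 0.2564
Wq = ρ/(μ−λ) = 0.2564/(22.35 − 5.73) = 0.2564/16.62 = 0.01543 hr

Final: 0.01543 hr


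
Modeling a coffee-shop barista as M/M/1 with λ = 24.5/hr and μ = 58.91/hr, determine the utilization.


ρ = λ/μ = 24.5/58.91 = 0.4159

Final: 0.4159


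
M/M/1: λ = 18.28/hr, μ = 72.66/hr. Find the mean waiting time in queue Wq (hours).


ρ = 18.28/72.66 = 0.2516
Wq = ρ/(μ−λ) = 0.2516/(72.66 − 18.28) = 0.2516/54.38 = 0.004626 hr

Final: 0.004626 hr


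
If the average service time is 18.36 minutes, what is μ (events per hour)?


μ = 1/(service time) in consistent units.
1 hour = 60 min, so μ = 60/18.36 = 3.2680 per hour

Final: 3.2680 /hr


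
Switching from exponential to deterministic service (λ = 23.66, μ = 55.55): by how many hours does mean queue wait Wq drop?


ρ = 23.66/55.55 = 0.4259
Wq(M/M/1) = ρ/(μ−λ) = 0.4259/31.89 = 0.01336 hr
Wq(M/D/1) = ρ/(2(μ−λ)) = 0.006678 hr
Savings = 0.01336 − 0.006678 = 0.006678 hr

Final: 0.006678 hr


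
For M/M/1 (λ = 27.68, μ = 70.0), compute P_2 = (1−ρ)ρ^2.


ρ = 27.68/70.0 = 0.3954
P_n = (1−ρ)·ρ^n = (1 − 0.3954)·0.3954^2 = 0.6046·0.156364 = 0.094533

Final: 0.094533


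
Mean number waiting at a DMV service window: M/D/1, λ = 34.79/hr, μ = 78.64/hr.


ρ = 34.79/78.64 = 0.4424
M/D/1: Lq = ρ²/(2(1−ρ)) = 0.1957/(2·0.5576) = 0.17550

Final: 0.17550


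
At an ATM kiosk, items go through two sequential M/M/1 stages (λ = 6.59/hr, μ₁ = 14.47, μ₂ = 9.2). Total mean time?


Each node sees arrival rate λ = 6.59/hr (tandem ⇒ throughput preserved).
W₁ = 1/(μ₁−λ) = 1/(14.47−6.59) = 0.12690 hr
W₂ = 1/(μ₂−λ) = 1/(9.2−6.59) = 0.38314 hr
W_total = W₁ + W₂ = 0.12690 + 0.38314 = 0.51005 hr

Final: 0.51005 hr


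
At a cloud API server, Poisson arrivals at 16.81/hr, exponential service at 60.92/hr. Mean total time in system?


W = 1/(μ−λ) = 1/(60.92 − 16.81) = 1/44.11 = 0.02267 hr

Final: 0.02267 hr


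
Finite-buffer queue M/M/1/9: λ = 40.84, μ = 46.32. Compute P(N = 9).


ρ = λ/μ = 40.84/46.32 = 0.8817
P_K = (1−ρ)ρ^K/(1−ρ^(K+1)) = (0.1183·0.321999)/(1 − 0.283904)
= 0.038095/0.716096 = 0.053198

Final: 0.053198


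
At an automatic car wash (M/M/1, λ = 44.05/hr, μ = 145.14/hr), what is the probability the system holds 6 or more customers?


ρ = 44.05/145.14 = 0.3035
P(N ≥ n) = ρ^n = 0.3035^6 = 0.0007815

Final: 0.0007815


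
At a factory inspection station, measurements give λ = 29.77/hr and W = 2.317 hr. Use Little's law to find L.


L = λW = 29.77·2.317 = 68.9771

Final: 68.9771


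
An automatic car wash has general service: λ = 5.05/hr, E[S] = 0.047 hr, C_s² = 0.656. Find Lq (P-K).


ρ = λ·E[S] = 5.05·0.047 = 0.2374
Lq = ρ²(1+C_s²)/(2(1−ρ)) = 0.05634·(1+0.656)/(2·0.7627)
= 0.05634·1.6560/1.5253 = 0.06116

Final: 0.06116


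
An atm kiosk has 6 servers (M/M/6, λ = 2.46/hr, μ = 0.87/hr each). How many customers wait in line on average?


a = λ/μ = 2.8276; ρ = a/6 = 0.4713
P₀ = 0.058461
Lq = P₀·a^c·ρ / (c!·(1−ρ)²) = 0.058461·511.08734·0.4713/(720·0.27956)
= 0.06995

Final: 0.06995


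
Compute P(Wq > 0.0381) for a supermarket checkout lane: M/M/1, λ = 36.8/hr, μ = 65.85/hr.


ρ = 36.8/65.85 = 0.5588
P(Wq > t) = ρ·e^{−(μ−λ)t} = 0.5588·e^{−1.1068}
= 0.5588·0.330614 = 0.184762

Final: 0.184762


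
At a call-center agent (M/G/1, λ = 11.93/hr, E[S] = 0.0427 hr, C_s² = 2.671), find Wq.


ρ = λ·E[S] = 11.93·0.0427 = 0.5094
E[S²] = E[S]²(1+C_s²) = 0.0427²·(1+2.671) = 0.006693
Wq = λ·E[S²]/(2(1−ρ)) = 11.93·0.006693/(2·0.4906) = 0.08138 hr

Final: 0.08138 hr


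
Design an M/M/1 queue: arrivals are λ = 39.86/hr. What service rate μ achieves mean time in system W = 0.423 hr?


W = 1/(μ−λ) ⇒ μ − λ = 1/W = 1/0.423 = 2.3641
μ = λ + 1/W = 39.86 + 2.3641 = 42.2241 per hr

Final: 42.2241 /hr


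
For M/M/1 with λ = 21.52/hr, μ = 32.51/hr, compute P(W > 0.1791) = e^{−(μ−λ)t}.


W ~ Exponential(μ−λ) for M/M/1.
μ − λ = 32.51 − 21.52 = 10.9900
P(W > t) = e^{−(μ−λ)t} = e^{−1.9683} = 0.139693

Final: 0.139693


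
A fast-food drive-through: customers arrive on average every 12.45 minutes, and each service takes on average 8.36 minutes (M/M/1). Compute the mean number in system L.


λ = 60/12.45 = 4.8193 /hr
μ = 60/8.36 = 7.1770 /hr
ρ = λ/μ = 4.8193/7.1770 = 0.6715
L = ρ/(1−ρ) = 0.6715/0.3285 = 2.0440

Final: 2.0440


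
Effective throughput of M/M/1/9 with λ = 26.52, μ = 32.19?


ρ = 0.8239; P_K = (1−ρ)ρ^9/(1−ρ^10) = 0.035982
λ_eff = λ(1 − P_K) = 26.52·(1 − 0.035982) = 26.52·0.964018 = 25.5658 /hr

Final: 25.5658 /hr


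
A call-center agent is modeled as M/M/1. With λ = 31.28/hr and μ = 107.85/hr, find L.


ρ = λ/μ = 31.28/107.85 = 0.2900
L = ρ/(1−ρ) = 0.2900/(1 − 0.2900) = 0.2900/0.7100 = 0.4085

Final: 0.4085


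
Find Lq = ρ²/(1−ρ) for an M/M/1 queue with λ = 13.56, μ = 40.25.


ρ = 13.56/40.25 = 0.3369
Lq = ρ²/(1−ρ) = 0.1135/0.6631 = 0.1712

Final: 0.1712


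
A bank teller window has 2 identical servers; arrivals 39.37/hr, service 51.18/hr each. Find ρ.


ρ = λ/(cμ) = 39.37/(2·51.18) = 39.37/102.36 = 0.3846

Final: 0.3846


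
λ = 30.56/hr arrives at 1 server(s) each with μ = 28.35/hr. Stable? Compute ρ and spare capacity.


Total capacity cμ = 1·28.35 = 28.35/hr
ρ = λ/(cμ) = 30.56/28.35 = 1.0780
Stable ⇔ ρ < 1: NO
Spare capacity = cμ − λ = 28.35 − 30.56 = -2.21/hr

Final: ρ = 1.0780; unstable; margin = -2.21/hr


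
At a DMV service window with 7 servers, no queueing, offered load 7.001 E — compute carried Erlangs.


B(7,7.001) = 0.248933 (Erlang-B)
Carried load = a(1 − B) = 7.001·(1 − 0.248933) = 7.001·0.751067 = 5.2582 E

Final: 5.2582 Erlangs


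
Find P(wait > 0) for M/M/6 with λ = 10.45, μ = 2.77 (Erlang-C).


a = λ/μ = 3.7726; ρ = a/6 = 0.6288
P₀ = 0.021538 (from M/M/c formula)
C(c,a) = [a^c/(c!(1−ρ))]·P₀ = [2882.83063/(720·0.3712)]·0.021538
= 10.78531·0.021538 = 0.232289

Final: 0.232289


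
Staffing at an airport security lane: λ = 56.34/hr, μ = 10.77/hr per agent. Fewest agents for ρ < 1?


Stability requires cμ > λ ⇔ c > λ/μ.
λ/μ = 56.34/10.77 = 5.2312
Minimum integer c = ⌊5.2312⌋ + 1 = 6
Check: 6·10.77 = 64.62 > 56.34, while 5·10.77 = 53.85 ≤ 56.34

Final: 6 servers


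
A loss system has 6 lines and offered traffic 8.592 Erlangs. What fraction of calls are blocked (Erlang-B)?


B(c,a) = (a^c/c!) / Σ_{k=0}^{c} a^k/k!
a^6/6! = 558.770042
Σ terms (k=0..6): 1.00000 + 8.59200 + 36.91123 + 105.71377 + 227.07317 + 390.20254 + 558.77004 = 1328.262760
B = 558.770042/1328.262760 = 0.420677

Final: 0.420677


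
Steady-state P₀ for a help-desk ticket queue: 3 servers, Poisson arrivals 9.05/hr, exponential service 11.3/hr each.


a = λ/μ = 9.05/11.3 = 0.8009; ρ = a/c = 0.2670
Σ_{k=0}^{2} a^k/k! (terms k=0..2) = 1.00000 + 0.80088 + 0.32071 = 2.12159
Tail: a^3/(3!(1−ρ)) = 0.51370/(6·0.7330) = 0.11680
P₀ = 1/(2.12159 + 0.11680) = 1/2.23839 = 0.446750

Final: 0.446750


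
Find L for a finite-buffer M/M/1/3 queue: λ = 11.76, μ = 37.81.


ρ = 11.76/37.81 = 0.3110
L = ρ[1 − (K+1)ρ^K + Kρ^(K+1)] / [(1−ρ)(1−ρ^(K+1))]
Numerator: 0.3110·(1 − 4·0.030089 + 3·0.009358) = 0.282327
Denominator: (0.6890)·(0.990642) = 0.682523
L = 0.282327/0.682523 = 0.4137

Final: 0.4137


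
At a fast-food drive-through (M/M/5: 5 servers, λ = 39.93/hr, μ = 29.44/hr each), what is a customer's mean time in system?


a = 1.3563; ρ = 0.2713; P₀ = 0.257370
Lq = P₀·a^c·ρ/(c!(1−ρ)²) = 0.005028
Wq = Lq/λ = 0.005028/39.93 = 0.0001259 hr
W = Wq + 1/μ = 0.0001259 + 0.03397 = 0.03409 hr

Final: 0.03409 hr


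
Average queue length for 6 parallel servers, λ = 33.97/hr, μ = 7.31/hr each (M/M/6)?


a = λ/μ = 4.6471; ρ = a/6 = 0.7745
P₀ = 0.007536
Lq = P₀·a^c·ρ / (c!·(1−ρ)²) = 0.007536·10070.91706·0.7745/(720·0.05085)
= 1.60569

Final: 1.60569


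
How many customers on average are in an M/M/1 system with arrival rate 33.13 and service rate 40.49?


ρ = λ/μ = 33.13/40.49 = 0.8182
L = ρ/(1−ρ) = 0.8182/(1 − 0.8182) = 0.8182/0.1818 = 4.5014

Final: 4.5014


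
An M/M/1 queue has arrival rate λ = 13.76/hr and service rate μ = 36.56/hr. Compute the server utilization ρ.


ρ = λ/μ = 13.76/36.56 = 0.3764

Final: 0.3764


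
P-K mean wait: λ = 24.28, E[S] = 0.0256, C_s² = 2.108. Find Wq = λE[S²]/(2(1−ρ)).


ρ = λ·E[S] = 24.28·0.0256 = 0.6216
E[S²] = E[S]²(1+C_s²) = 0.0256²·(1+2.108) = 0.002037
Wq = λ·E[S²]/(2(1−ρ)) = 24.28·0.002037/(2·0.3784) = 0.06534 hr

Final: 0.06534 hr


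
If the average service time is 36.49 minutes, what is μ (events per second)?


μ = 1/(service time) in consistent units.
1 second = 0.0166667 min, so μ = 0.0166667/36.49 = 0.0004567 per second

Final: 0.0004567 /sec


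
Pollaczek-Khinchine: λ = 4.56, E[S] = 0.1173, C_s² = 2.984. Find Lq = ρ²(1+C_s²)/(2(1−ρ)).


ρ = λ·E[S] = 4.56·0.1173 = 0.5349
Lq = ρ²(1+C_s²)/(2(1−ρ)) = 0.2861·(1+2.984)/(2·0.4651)
= 0.2861·3.9840/0.9302 = 1.22534

Final: 1.22534


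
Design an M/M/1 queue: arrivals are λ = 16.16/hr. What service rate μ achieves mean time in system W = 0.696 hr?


W = 1/(μ−λ) ⇒ μ − λ = 1/W = 1/0.696 = 1.4368
μ = λ + 1/W = 16.16 + 1.4368 = 17.5968 per hr

Final: 17.5968 /hr


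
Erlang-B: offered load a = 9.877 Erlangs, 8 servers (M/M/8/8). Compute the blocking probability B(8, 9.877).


B(c,a) = (a^c/c!) / Σ_{k=0}^{c} a^k/k!
a^8/8! = 2246.362842
Σ terms (k=0..8): 1.00000 + 9.87700 + 48.77756 + 160.59200 + 396.54180 + 783.32867 + 1289.48955 + 1819.46975 + 2246.36284 = 6755.439179
B = 2246.362842/6755.439179 = 0.332527

Final: 0.332527


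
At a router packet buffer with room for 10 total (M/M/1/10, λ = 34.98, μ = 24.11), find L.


ρ = 34.98/24.11 = 1.4509
L = ρ[1 − (K+1)ρ^K + Kρ^(K+1)] / [(1−ρ)(1−ρ^(K+1))]
Numerator: 1.4509·(1 − 11·41.326245 + 10·59.958194) = 211.814335
Denominator: (-0.4509)·(-58.958194) = 26.581318
L = 211.814335/26.581318 = 7.9685

Final: 7.9685


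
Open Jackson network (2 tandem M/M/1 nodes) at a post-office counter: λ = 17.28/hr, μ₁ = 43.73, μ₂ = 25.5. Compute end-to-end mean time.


Each node sees arrival rate λ = 17.28/hr (tandem ⇒ throughput preserved).
W₁ = 1/(μ₁−λ) = 1/(43.73−17.28) = 0.03781 hr
W₂ = 1/(μ₂−λ) = 1/(25.5−17.28) = 0.12165 hr
W_total = W₁ + W₂ = 0.03781 + 0.12165 = 0.15946 hr

Final: 0.15946 hr


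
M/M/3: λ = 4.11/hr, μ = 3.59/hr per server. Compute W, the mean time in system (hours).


a = 1.1448; ρ = 0.3816; P₀ = 0.312051
Lq = P₀·a^c·ρ/(c!(1−ρ)²) = 0.07788
Wq = Lq/λ = 0.07788/4.11 = 0.01895 hr
W = Wq + 1/μ = 0.01895 + 0.27855 = 0.29750 hr

Final: 0.29750 hr


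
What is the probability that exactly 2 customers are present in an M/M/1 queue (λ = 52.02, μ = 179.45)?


ρ = 52.02/179.45 = 0.2899
P_n = (1−ρ)·ρ^n = (1 − 0.2899)·0.2899^2 = 0.7101·0.084034 = 0.059674

Final: 0.059674


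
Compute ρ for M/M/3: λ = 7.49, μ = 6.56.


ρ = λ/(cμ) = 7.49/(3·6.56) = 7.49/19.68 = 0.3806

Final: 0.3806


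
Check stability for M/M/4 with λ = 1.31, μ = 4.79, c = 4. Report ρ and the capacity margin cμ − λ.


Total capacity cμ = 4·4.79 = 19.16/hr
ρ = λ/(cμ) = 1.31/19.16 = 0.06837
Stable ⇔ ρ < 1: YES
Spare capacity = cμ − λ = 19.16 − 1.31 = 17.85/hr

Final: ρ = 0.06837; stable; margin = 17.85/hr


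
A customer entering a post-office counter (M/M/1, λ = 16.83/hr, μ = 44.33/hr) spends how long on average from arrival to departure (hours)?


W = 1/(μ−λ) = 1/(44.33 − 16.83) = 1/27.50 = 0.03636 hr

Final: 0.03636 hr


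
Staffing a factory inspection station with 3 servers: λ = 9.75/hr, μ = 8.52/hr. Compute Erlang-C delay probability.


a = λ/μ = 1.1444; ρ = a/3 = 0.3815
P₀ = 0.312211 (from M/M/c formula)
C(c,a) = [a^c/(c!(1−ρ))]·P₀ = [1.49863/(6·0.6185)]·0.312211
= 0.40381·0.312211 = 0.126073

Final: 0.126073


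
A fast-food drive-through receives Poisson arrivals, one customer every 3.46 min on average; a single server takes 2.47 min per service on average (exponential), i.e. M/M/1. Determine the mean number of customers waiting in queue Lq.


λ = 60/3.46 = 17.3410 /hr
μ = 60/2.47 = 24.2915 /hr
ρ = λ/μ = 17.3410/24.2915 = 0.7139
Lq = ρ²/(1−ρ) = 0.5096/0.2861 = 1.7811

Final: 1.7811


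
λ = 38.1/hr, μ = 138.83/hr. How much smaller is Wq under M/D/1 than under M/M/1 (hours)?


ρ = 38.1/138.83 = 0.2744
Wq(M/M/1) = ρ/(μ−λ) = 0.2744/100.73 = 0.002724 hr
Wq(M/D/1) = ρ/(2(μ−λ)) = 0.001362 hr
Savings = 0.002724 − 0.001362 = 0.001362 hr

Final: 0.001362 hr


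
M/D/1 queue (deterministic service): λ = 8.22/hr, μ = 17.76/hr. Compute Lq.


ρ = 8.22/17.76 = 0.4628
M/D/1: Lq = ρ²/(2(1−ρ)) = 0.2142/(2·0.5372) = 0.19940

Final: 0.19940


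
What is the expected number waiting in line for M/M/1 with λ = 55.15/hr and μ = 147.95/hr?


ρ = 55.15/147.95 = 0.3728
Lq = ρ²/(1−ρ) = 0.1390/0.6272 = 0.2215

Final: 0.2215


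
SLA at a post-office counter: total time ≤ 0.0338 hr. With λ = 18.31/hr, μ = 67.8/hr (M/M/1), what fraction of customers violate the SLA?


W ~ Exponential(μ−λ) for M/M/1.
μ − λ = 67.8 − 18.31 = 49.4900
P(W > t) = e^{−(μ−λ)t} = e^{−1.6728} = 0.187728

Final: 0.187728


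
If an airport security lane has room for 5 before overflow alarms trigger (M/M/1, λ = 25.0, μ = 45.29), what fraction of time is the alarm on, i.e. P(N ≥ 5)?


ρ = 25.0/45.29 = 0.5520
P(N ≥ n) = ρ^n = 0.5520^5 = 0.051249

Final: 0.051249


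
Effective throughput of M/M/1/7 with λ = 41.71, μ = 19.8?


ρ = 2.1066; P_K = (1−ρ)ρ^7/(1−ρ^8) = 0.526652
λ_eff = λ(1 − P_K) = 41.71·(1 − 0.526652) = 41.71·0.473348 = 19.7434 /hr

Final: 19.7434 /hr


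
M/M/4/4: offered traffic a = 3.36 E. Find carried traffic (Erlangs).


B(4,3.36) = 0.245435 (Erlang-B)
Carried load = a(1 − B) = 3.36·(1 − 0.245435) = 3.36·0.754565 = 2.5353 E

Final: 2.5353 Erlangs


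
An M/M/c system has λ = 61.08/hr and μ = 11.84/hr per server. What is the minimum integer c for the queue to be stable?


Stability requires cμ > λ ⇔ c > λ/μ.
λ/μ = 61.08/11.84 = 5.1588
Minimum integer c = ⌊5.1588⌋ + 1 = 6
Check: 6·11.84 = 71.04 > 61.08, while 5·11.84 = 59.20 ≤ 61.08

Final: 6 servers


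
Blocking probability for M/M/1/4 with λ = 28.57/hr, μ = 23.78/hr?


ρ = λ/μ = 28.57/23.78 = 1.2014
P_K = (1−ρ)ρ^K/(1−ρ^(K+1)) = (-0.2014·2.083500)/(1 − 2.503179)
= -0.419679/-1.503179 = 0.279194

Final: 0.279194


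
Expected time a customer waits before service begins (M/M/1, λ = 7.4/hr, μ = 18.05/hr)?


ρ = 7.4/18.05 = 0.4100
Wq = ρ/(μ−λ) = 0.4100/(18.05 − 7.4) = 0.4100/10.65 = 0.03850 hr

Final: 0.03850 hr


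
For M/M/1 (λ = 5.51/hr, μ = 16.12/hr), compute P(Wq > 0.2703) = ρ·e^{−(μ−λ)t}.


ρ = 5.51/16.12 = 0.3418
P(Wq > t) = ρ·e^{−(μ−λ)t} = 0.3418·e^{−2.8679}
= 0.3418·0.056819 = 0.019421

Final: 0.019421


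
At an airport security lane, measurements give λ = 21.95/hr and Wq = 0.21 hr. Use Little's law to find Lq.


Lq = λWq = 21.95·0.21 = 4.6095

Final: 4.6095


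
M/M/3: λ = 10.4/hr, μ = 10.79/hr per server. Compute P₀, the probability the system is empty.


a = λ/μ = 10.4/10.79 = 0.9639; ρ = a/c = 0.3213
Σ_{k=0}^{2} a^k/k! (terms k=0..2) = 1.00000 + 0.96386 + 0.46451 = 2.42836
Tail: a^3/(3!(1−ρ)) = 0.89544/(6·0.6787) = 0.21989
P₀ = 1/(2.42836 + 0.21989) = 1/2.64825 = 0.377608

Final: 0.377608


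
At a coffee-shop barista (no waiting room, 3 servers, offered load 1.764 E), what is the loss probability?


B(c,a) = (a^c/c!) / Σ_{k=0}^{c} a^k/k!
a^3/3! = 0.914839
Σ terms (k=0..3): 1.00000 + 1.76400 + 1.55585 + 0.91484 = 5.234687
B = 0.914839/5.234687 = 0.174765

Final: 0.174765


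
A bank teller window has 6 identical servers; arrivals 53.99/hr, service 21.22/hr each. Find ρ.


ρ = λ/(cμ) = 53.99/(6·21.22) = 53.99/127.32 = 0.4240

Final: 0.4240


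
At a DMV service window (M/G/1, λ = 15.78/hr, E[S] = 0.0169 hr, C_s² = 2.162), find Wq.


ρ = λ·E[S] = 15.78·0.0169 = 0.2667
E[S²] = E[S]²(1+C_s²) = 0.0169²·(1+2.162) = 0.0009031
Wq = λ·E[S²]/(2(1−ρ)) = 15.78·0.0009031/(2·0.7333) = 0.009717 hr

Final: 0.009717 hr


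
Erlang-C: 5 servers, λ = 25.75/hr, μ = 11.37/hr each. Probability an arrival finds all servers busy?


a = λ/μ = 2.2647; ρ = a/5 = 0.4529
P₀ = 0.102366 (from M/M/c formula)
C(c,a) = [a^c/(c!(1−ρ))]·P₀ = [59.57772/(120·0.5471)]·0.102366
= 0.90755·0.102366 = 0.092903

Final: 0.092903


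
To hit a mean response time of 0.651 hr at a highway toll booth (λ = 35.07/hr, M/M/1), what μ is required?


W = 1/(μ−λ) ⇒ μ − λ = 1/W = 1/0.651 = 1.5361
μ = λ + 1/W = 35.07 + 1.5361 = 36.6061 per hr

Final: 36.6061 /hr


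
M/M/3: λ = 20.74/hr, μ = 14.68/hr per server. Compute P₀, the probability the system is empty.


a = λ/μ = 20.74/14.68 = 1.4128; ρ = a/c = 0.4709
Σ_{k=0}^{2} a^k/k! (terms k=0..2) = 1.00000 + 1.41281 + 0.99801 = 3.41082
Tail: a^3/(3!(1−ρ)) = 2.81999/(6·0.5291) = 0.88836
P₀ = 1/(3.41082 + 0.88836) = 1/4.29918 = 0.232603

Final: 0.232603
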